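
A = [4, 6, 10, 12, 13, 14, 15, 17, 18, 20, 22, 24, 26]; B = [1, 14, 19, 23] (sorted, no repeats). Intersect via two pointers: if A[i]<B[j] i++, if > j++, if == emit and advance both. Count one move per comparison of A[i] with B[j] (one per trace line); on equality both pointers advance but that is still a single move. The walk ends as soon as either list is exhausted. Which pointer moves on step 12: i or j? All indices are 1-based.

[i=1,j=1] 4>1 → j++
[i=1,j=2] 4<14 → i++
[i=2,j=2] 6<14 → i++
[i=3,j=2] 10<14 → i++
[i=4,j=2] 12<14 → i++
[i=5,j=2] 13<14 → i++
[i=6,j=2] 14==14 emit → i++,j++
[i=7,j=3] 15<19 → i++
[i=8,j=3] 17<19 → i++
[i=9,j=3] 18<19 → i++
[i=10,j=3] 20>19 → j++
[i=10,j=4] 20<23 → i++

i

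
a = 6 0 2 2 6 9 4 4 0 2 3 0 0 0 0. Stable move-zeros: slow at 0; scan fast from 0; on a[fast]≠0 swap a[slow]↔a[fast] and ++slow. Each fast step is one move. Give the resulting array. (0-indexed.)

[6, 2, 2, 6, 9, 4, 4, 2, 3, 0, 0, 0, 0, 0, 0]

slow=0 fast=0: a[fast]=6≠0 swap→a[0]=6, slow++,fast++
slow=1 fast=1: a[fast]=0, fast++
slow=1 fast=2: a[fast]=2≠0 swap→a[1]=2, slow++,fast++
slow=2 fast=3: a[fast]=2≠0 swap→a[2]=2, slow++,fast++
slow=3 fast=4: a[fast]=6≠0 swap→a[3]=6, slow++,fast++
slow=4 fast=5: a[fast]=9≠0 swap→a[4]=9, slow++,fast++
slow=5 fast=6: a[fast]=4≠0 swap→a[5]=4, slow++,fast++
slow=6 fast=7: a[fast]=4≠0 swap→a[6]=4, slow++,fast++
slow=7 fast=8: a[fast]=0, fast++
slow=7 fast=9: a[fast]=2≠0 swap→a[7]=2, slow++,fast++
slow=8 fast=10: a[fast]=3≠0 swap→a[8]=3, slow++,fast++
slow=9 fast=11: a[fast]=0, fast++
slow=9 fast=12: a[fast]=0, fast++
slow=9 fast=13: a[fast]=0, fast++
slow=9 fast=14: a[fast]=0, fast++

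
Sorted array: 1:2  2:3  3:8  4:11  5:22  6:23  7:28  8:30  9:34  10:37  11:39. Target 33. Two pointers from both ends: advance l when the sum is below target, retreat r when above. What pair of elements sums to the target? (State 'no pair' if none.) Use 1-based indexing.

[1,11] 2+39=41 >33 → r--
[1,10] 2+37=39 >33 → r--
[1,9] 2+34=36 >33 → r--
[1,8] 2+30=32 <33 → l++
[2,8] 3+30=33 → found

(3, 30)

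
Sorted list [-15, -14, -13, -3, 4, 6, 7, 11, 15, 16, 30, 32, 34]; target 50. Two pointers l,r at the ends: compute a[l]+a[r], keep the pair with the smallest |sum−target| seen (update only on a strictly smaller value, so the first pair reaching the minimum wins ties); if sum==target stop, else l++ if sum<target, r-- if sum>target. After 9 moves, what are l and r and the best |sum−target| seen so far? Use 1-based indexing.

l=1 r=13: -15+34=19 d=31 *, l++
l=2 r=13: -14+34=20 d=30 *, l++
l=3 r=13: -13+34=21 d=29 *, l++
l=4 r=13: -3+34=31 d=19 *, l++
l=5 r=13: 4+34=38 d=12 *, l++
l=6 r=13: 6+34=40 d=10 *, l++
l=7 r=13: 7+34=41 d=9 *, l++
l=8 r=13: 11+34=45 d=5 *, l++
l=9 r=13: 15+34=49 d=1 *, l++

l=10, r=13, best |Δ|=1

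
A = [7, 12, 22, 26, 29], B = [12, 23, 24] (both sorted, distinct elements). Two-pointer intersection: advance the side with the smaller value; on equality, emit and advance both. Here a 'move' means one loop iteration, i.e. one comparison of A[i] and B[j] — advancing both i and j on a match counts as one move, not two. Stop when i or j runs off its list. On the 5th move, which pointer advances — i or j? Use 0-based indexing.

[i=0,j=0] 7<12 → i++
[i=1,j=0] 12==12 emit → i++,j++
[i=2,j=1] 22<23 → i++
[i=3,j=1] 26>23 → j++
[i=3,j=2] 26>24 → j++

j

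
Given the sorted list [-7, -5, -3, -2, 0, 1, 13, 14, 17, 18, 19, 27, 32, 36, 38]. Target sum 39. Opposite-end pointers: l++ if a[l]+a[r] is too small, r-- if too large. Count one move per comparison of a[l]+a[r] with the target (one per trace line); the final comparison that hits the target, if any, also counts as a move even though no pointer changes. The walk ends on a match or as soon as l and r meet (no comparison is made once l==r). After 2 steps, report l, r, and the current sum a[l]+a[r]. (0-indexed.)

l=2, r=14, sum=35

[0,14] -7+38=31 <39 → l++
[1,14] -5+38=33 <39 → l++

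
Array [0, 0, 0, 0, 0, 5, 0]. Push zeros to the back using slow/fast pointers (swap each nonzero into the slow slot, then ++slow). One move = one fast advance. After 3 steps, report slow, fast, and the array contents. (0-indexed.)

(s=0,f=0) a[fast]=0 → fast++
(s=0,f=1) a[fast]=0 → fast++
(s=0,f=2) a[fast]=0 → fast++

slow=0, fast=3, a=[0, 0, 0, 0, 0, 5, 0]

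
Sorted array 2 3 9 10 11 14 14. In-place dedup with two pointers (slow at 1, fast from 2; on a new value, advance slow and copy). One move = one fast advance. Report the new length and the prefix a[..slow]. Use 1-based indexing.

length 6; prefix = [2, 3, 9, 10, 11, 14]

slow=1 fast=2: a[fast]=3≠a[slow]=2 write a[2]=3, slow++,fast++
slow=2 fast=3: a[fast]=9≠a[slow]=3 write a[3]=9, slow++,fast++
slow=3 fast=4: a[fast]=10≠a[slow]=9 write a[4]=10, slow++,fast++
slow=4 fast=5: a[fast]=11≠a[slow]=10 write a[5]=11, slow++,fast++
slow=5 fast=6: a[fast]=14≠a[slow]=11 write a[6]=14, slow++,fast++
slow=6 fast=7: a[fast]=14=a[slow] dup, fast++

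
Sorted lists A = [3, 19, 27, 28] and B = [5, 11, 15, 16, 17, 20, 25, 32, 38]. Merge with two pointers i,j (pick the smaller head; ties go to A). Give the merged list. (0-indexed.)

[3, 5, 11, 15, 16, 17, 19, 20, 25, 27, 28, 32, 38]

[i=0,j=0] A[i]=3<=B[j]=5 take 3 → i++
[i=1,j=0] A[i]=19>B[j]=5 take 5 → j++
[i=1,j=1] A[i]=19>B[j]=11 take 11 → j++
[i=1,j=2] A[i]=19>B[j]=15 take 15 → j++
[i=1,j=3] A[i]=19>B[j]=16 take 16 → j++
[i=1,j=4] A[i]=19>B[j]=17 take 17 → j++
[i=1,j=5] A[i]=19<=B[j]=20 take 19 → i++
[i=2,j=5] A[i]=27>B[j]=20 take 20 → j++
[i=2,j=6] A[i]=27>B[j]=25 take 25 → j++
[i=2,j=7] A[i]=27<=B[j]=32 take 27 → i++
[i=3,j=7] A[i]=28<=B[j]=32 take 28 → i++
[i=4,j=7] A done, take B[j]=32 → j++
[i=4,j=8] A done, take B[j]=38 → j++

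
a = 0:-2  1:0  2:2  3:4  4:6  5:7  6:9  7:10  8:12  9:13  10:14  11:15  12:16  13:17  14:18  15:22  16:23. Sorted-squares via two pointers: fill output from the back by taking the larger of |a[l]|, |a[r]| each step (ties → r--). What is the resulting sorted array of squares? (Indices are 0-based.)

[0, 4, 4, 16, 36, 49, 81, 100, 144, 169, 196, 225, 256, 289, 324, 484, 529]

l=0 r=16: |-2|<=|23| out[16]=529, r--
l=0 r=15: |-2|<=|22| out[15]=484, r--
l=0 r=14: |-2|<=|18| out[14]=324, r--
l=0 r=13: |-2|<=|17| out[13]=289, r--
l=0 r=12: |-2|<=|16| out[12]=256, r--
l=0 r=11: |-2|<=|15| out[11]=225, r--
l=0 r=10: |-2|<=|14| out[10]=196, r--
l=0 r=9: |-2|<=|13| out[9]=169, r--
l=0 r=8: |-2|<=|12| out[8]=144, r--
l=0 r=7: |-2|<=|10| out[7]=100, r--
l=0 r=6: |-2|<=|9| out[6]=81, r--
l=0 r=5: |-2|<=|7| out[5]=49, r--
l=0 r=4: |-2|<=|6| out[4]=36, r--
l=0 r=3: |-2|<=|4| out[3]=16, r--
l=0 r=2: |-2|<=|2| out[2]=4, r--
l=0 r=1: |-2|>|0| out[1]=4, l++
l=1 r=1: |0|<=|0| out[0]=0, r--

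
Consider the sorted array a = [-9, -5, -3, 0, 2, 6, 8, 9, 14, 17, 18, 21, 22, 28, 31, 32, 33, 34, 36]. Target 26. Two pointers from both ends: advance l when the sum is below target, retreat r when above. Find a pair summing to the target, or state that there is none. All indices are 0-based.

(-5, 31)

[0,18] -9+36=27 >26 → r--
[0,17] -9+34=25 <26 → l++
[1,17] -5+34=29 >26 → r--
[1,16] -5+33=28 >26 → r--
[1,15] -5+32=27 >26 → r--
[1,14] -5+31=26 → found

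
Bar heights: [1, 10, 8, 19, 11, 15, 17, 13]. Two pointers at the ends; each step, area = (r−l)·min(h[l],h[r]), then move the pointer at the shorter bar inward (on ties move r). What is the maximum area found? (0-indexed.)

l=0 r=7: min(1,13)*7=7 best=7 *, l++
l=1 r=7: min(10,13)*6=60 best=60 *, l++
l=2 r=7: min(8,13)*5=40 best=60, l++
l=3 r=7: min(19,13)*4=52 best=60, r--
l=3 r=6: min(19,17)*3=51 best=60, r--
l=3 r=5: min(19,15)*2=30 best=60, r--
l=3 r=4: min(19,11)*1=11 best=60, r--

max area = 60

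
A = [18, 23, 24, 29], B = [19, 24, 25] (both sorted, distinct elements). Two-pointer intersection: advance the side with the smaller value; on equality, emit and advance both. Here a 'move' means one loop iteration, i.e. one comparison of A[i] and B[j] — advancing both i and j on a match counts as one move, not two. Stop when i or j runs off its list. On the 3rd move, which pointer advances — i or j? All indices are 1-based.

i

i=1 j=1: 18<19, i++
i=2 j=1: 23>19, j++
i=2 j=2: 23<24, i++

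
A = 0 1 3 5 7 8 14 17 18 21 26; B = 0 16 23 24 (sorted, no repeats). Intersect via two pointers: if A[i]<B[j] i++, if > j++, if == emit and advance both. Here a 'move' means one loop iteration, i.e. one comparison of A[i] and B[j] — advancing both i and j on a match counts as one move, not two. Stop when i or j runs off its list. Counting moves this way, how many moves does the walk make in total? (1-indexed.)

13 moves

i=1 j=1: 0==0 emit, i++,j++
i=2 j=2: 1<16, i++
i=3 j=2: 3<16, i++
i=4 j=2: 5<16, i++
i=5 j=2: 7<16, i++
i=6 j=2: 8<16, i++
i=7 j=2: 14<16, i++
i=8 j=2: 17>16, j++
i=8 j=3: 17<23, i++
i=9 j=3: 18<23, i++
i=10 j=3: 21<23, i++
i=11 j=3: 26>23, j++
i=11 j=4: 26>24, j++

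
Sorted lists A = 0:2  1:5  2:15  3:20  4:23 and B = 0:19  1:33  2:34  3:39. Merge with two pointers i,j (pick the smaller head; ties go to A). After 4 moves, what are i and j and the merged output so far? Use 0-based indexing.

i=0 j=0: A[i]=2<=B[j]=19 take 2, i++
i=1 j=0: A[i]=5<=B[j]=19 take 5, i++
i=2 j=0: A[i]=15<=B[j]=19 take 15, i++
i=3 j=0: A[i]=20>B[j]=19 take 19, j++

i=3, j=1, merged so far=[2, 5, 15, 19]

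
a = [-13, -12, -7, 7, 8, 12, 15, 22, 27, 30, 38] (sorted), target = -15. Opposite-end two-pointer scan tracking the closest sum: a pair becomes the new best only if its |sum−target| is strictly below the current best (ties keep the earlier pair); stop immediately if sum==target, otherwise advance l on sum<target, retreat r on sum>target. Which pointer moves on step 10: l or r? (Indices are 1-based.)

[1,11] -13+38=25 d=40 * → r--
[1,10] -13+30=17 d=32 * → r--
[1,9] -13+27=14 d=29 * → r--
[1,8] -13+22=9 d=24 * → r--
[1,7] -13+15=2 d=17 * → r--
[1,6] -13+12=-1 d=14 * → r--
[1,5] -13+8=-5 d=10 * → r--
[1,4] -13+7=-6 d=9 * → r--
[1,3] -13+-7=-20 d=5 * → l++
[2,3] -12+-7=-19 d=4 * → l++

l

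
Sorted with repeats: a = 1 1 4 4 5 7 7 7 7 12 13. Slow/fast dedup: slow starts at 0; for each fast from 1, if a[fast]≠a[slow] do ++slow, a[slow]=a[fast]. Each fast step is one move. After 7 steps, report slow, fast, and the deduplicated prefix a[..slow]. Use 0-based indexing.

slow=3, fast=8, prefix=[1, 4, 5, 7]

slow=0 fast=1: a[fast]=1=a[slow] dup, fast++
slow=0 fast=2: a[fast]=4≠a[slow]=1 write a[1]=4, slow++,fast++
slow=1 fast=3: a[fast]=4=a[slow] dup, fast++
slow=1 fast=4: a[fast]=5≠a[slow]=4 write a[2]=5, slow++,fast++
slow=2 fast=5: a[fast]=7≠a[slow]=5 write a[3]=7, slow++,fast++
slow=3 fast=6: a[fast]=7=a[slow] dup, fast++
slow=3 fast=7: a[fast]=7=a[slow] dup, fast++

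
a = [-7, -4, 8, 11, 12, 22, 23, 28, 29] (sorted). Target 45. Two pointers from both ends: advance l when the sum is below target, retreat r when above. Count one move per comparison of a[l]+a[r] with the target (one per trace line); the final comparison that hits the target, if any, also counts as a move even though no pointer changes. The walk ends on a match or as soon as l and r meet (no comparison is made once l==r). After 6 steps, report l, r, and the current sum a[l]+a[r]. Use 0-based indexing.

[0,8] -7+29=22 <45 → l++
[1,8] -4+29=25 <45 → l++
[2,8] 8+29=37 <45 → l++
[3,8] 11+29=40 <45 → l++
[4,8] 12+29=41 <45 → l++
[5,8] 22+29=51 >45 → r--

l=5, r=7, sum=50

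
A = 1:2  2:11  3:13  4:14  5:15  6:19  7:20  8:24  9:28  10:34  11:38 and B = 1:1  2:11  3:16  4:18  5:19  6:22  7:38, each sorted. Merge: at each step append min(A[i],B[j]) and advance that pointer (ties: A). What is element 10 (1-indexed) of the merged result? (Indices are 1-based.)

merged[10] = 19

[i=1,j=1] A[i]=2>B[j]=1 take 1 → j++
[i=1,j=2] A[i]=2<=B[j]=11 take 2 → i++
[i=2,j=2] A[i]=11<=B[j]=11 take 11 → i++
[i=3,j=2] A[i]=13>B[j]=11 take 11 → j++
[i=3,j=3] A[i]=13<=B[j]=16 take 13 → i++
[i=4,j=3] A[i]=14<=B[j]=16 take 14 → i++
[i=5,j=3] A[i]=15<=B[j]=16 take 15 → i++
[i=6,j=3] A[i]=19>B[j]=16 take 16 → j++
[i=6,j=4] A[i]=19>B[j]=18 take 18 → j++
[i=6,j=5] A[i]=19<=B[j]=19 take 19 → i++
[i=7,j=5] A[i]=20>B[j]=19 take 19 → j++
[i=7,j=6] A[i]=20<=B[j]=22 take 20 → i++
[i=8,j=6] A[i]=24>B[j]=22 take 22 → j++
[i=8,j=7] A[i]=24<=B[j]=38 take 24 → i++
[i=9,j=7] A[i]=28<=B[j]=38 take 28 → i++
[i=10,j=7] A[i]=34<=B[j]=38 take 34 → i++
[i=11,j=7] A[i]=38<=B[j]=38 take 38 → i++
[i=12,j=7] A done, take B[j]=38 → j++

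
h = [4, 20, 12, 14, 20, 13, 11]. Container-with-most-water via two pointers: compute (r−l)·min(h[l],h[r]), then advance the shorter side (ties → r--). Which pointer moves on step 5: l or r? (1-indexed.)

l=1 r=7: min(4,11)*6=24 best=24 *, l++
l=2 r=7: min(20,11)*5=55 best=55 *, r--
l=2 r=6: min(20,13)*4=52 best=55, r--
l=2 r=5: min(20,20)*3=60 best=60 *, r--
l=2 r=4: min(20,14)*2=28 best=60, r--

r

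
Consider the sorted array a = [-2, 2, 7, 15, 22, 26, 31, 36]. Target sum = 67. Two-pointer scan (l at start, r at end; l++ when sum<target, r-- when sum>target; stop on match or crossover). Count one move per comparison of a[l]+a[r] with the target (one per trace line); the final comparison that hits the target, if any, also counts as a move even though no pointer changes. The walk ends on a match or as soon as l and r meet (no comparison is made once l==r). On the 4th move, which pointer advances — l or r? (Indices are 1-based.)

l

l=1 r=8: -2+36=34 <67, l++
l=2 r=8: 2+36=38 <67, l++
l=3 r=8: 7+36=43 <67, l++
l=4 r=8: 15+36=51 <67, l++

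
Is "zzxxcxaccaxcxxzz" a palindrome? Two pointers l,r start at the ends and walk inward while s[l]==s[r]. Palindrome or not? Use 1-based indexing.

palindrome

[1,16] 'z'=='z' → l++,r--
[2,15] 'z'=='z' → l++,r--
[3,14] 'x'=='x' → l++,r--
[4,13] 'x'=='x' → l++,r--
[5,12] 'c'=='c' → l++,r--
[6,11] 'x'=='x' → l++,r--
[7,10] 'a'=='a' → l++,r--
[8,9] 'c'=='c' → l++,r--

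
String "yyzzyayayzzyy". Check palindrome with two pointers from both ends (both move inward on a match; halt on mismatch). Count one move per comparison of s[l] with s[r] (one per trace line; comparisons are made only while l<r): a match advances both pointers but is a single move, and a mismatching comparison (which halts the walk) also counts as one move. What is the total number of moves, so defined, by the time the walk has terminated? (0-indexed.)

6 moves

[0,12] 'y'=='y' → l++,r--
[1,11] 'y'=='y' → l++,r--
[2,10] 'z'=='z' → l++,r--
[3,9] 'z'=='z' → l++,r--
[4,8] 'y'=='y' → l++,r--
[5,7] 'a'=='a' → l++,r--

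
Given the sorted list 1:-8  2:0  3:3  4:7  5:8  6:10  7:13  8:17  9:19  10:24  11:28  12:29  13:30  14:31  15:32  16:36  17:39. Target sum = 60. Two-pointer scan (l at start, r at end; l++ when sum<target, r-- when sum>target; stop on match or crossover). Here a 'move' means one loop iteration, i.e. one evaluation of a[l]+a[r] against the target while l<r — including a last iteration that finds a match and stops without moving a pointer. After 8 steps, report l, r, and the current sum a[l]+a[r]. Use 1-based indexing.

l=1 r=17: -8+39=31 <60, l++
l=2 r=17: 0+39=39 <60, l++
l=3 r=17: 3+39=42 <60, l++
l=4 r=17: 7+39=46 <60, l++
l=5 r=17: 8+39=47 <60, l++
l=6 r=17: 10+39=49 <60, l++
l=7 r=17: 13+39=52 <60, l++
l=8 r=17: 17+39=56 <60, l++

l=9, r=17, sum=58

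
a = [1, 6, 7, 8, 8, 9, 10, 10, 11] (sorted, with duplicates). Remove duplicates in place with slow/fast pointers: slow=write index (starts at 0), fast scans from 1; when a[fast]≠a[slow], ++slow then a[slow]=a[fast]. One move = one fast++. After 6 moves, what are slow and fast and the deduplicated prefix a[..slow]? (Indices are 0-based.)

slow=5, fast=7, prefix=[1, 6, 7, 8, 9, 10]

slow=0 fast=1: a[fast]=6≠a[slow]=1 write a[1]=6, slow++,fast++
slow=1 fast=2: a[fast]=7≠a[slow]=6 write a[2]=7, slow++,fast++
slow=2 fast=3: a[fast]=8≠a[slow]=7 write a[3]=8, slow++,fast++
slow=3 fast=4: a[fast]=8=a[slow] dup, fast++
slow=3 fast=5: a[fast]=9≠a[slow]=8 write a[4]=9, slow++,fast++
slow=4 fast=6: a[fast]=10≠a[slow]=9 write a[5]=10, slow++,fast++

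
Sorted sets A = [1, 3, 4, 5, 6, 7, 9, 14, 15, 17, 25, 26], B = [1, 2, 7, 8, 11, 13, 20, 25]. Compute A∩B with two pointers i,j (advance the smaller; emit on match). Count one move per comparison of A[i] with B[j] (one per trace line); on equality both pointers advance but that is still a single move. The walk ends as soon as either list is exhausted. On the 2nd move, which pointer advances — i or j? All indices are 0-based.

j

[i=0,j=0] 1==1 emit → i++,j++
[i=1,j=1] 3>2 → j++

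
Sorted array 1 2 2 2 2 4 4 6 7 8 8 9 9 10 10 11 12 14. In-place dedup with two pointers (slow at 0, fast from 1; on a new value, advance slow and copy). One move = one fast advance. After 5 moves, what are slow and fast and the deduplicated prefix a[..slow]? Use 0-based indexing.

slow=2, fast=6, prefix=[1, 2, 4]

slow=0 fast=1: a[fast]=2≠a[slow]=1 write a[1]=2, slow++,fast++
slow=1 fast=2: a[fast]=2=a[slow] dup, fast++
slow=1 fast=3: a[fast]=2=a[slow] dup, fast++
slow=1 fast=4: a[fast]=2=a[slow] dup, fast++
slow=1 fast=5: a[fast]=4≠a[slow]=2 write a[2]=4, slow++,fast++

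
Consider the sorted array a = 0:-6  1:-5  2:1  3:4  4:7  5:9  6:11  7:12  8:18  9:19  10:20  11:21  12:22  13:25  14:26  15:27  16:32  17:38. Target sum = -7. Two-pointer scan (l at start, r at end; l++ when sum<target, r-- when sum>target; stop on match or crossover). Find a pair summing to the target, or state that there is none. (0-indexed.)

no pair

[0,17] -6+38=32 >-7 → r--
[0,16] -6+32=26 >-7 → r--
[0,15] -6+27=21 >-7 → r--
[0,14] -6+26=20 >-7 → r--
[0,13] -6+25=19 >-7 → r--
[0,12] -6+22=16 >-7 → r--
[0,11] -6+21=15 >-7 → r--
[0,10] -6+20=14 >-7 → r--
[0,9] -6+19=13 >-7 → r--
[0,8] -6+18=12 >-7 → r--
[0,7] -6+12=6 >-7 → r--
[0,6] -6+11=5 >-7 → r--
[0,5] -6+9=3 >-7 → r--
[0,4] -6+7=1 >-7 → r--
[0,3] -6+4=-2 >-7 → r--
[0,2] -6+1=-5 >-7 → r--
[0,1] -6+-5=-11 <-7 → l++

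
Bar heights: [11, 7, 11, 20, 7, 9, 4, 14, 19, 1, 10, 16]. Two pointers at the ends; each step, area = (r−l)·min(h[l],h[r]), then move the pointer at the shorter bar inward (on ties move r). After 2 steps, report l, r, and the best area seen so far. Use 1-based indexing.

l=3, r=12, best area=121

[1,12] min(11,16)*11=121 best=121 * → l++
[2,12] min(7,16)*10=70 best=121 → l++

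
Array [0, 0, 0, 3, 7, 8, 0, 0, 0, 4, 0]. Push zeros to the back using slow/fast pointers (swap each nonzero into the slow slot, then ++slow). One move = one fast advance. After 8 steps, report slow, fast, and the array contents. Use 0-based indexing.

slow=3, fast=8, a=[3, 7, 8, 0, 0, 0, 0, 0, 0, 4, 0]

slow=0 fast=0: a[fast]=0, fast++
slow=0 fast=1: a[fast]=0, fast++
slow=0 fast=2: a[fast]=0, fast++
slow=0 fast=3: a[fast]=3≠0 swap→a[0]=3, slow++,fast++
slow=1 fast=4: a[fast]=7≠0 swap→a[1]=7, slow++,fast++
slow=2 fast=5: a[fast]=8≠0 swap→a[2]=8, slow++,fast++
slow=3 fast=6: a[fast]=0, fast++
slow=3 fast=7: a[fast]=0, fast++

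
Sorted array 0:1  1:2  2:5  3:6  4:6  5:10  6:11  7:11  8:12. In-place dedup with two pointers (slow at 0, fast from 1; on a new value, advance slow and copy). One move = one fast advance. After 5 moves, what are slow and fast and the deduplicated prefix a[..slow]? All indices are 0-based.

slow=4, fast=6, prefix=[1, 2, 5, 6, 10]

slow=0 fast=1: a[fast]=2≠a[slow]=1 write a[1]=2, slow++,fast++
slow=1 fast=2: a[fast]=5≠a[slow]=2 write a[2]=5, slow++,fast++
slow=2 fast=3: a[fast]=6≠a[slow]=5 write a[3]=6, slow++,fast++
slow=3 fast=4: a[fast]=6=a[slow] dup, fast++
slow=3 fast=5: a[fast]=10≠a[slow]=6 write a[4]=10, slow++,fast++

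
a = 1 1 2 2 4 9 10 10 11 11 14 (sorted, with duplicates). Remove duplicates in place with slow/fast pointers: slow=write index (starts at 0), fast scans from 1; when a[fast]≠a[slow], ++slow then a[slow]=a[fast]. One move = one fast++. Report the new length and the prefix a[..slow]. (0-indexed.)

length 7; prefix = [1, 2, 4, 9, 10, 11, 14]

slow=0 fast=1: a[fast]=1=a[slow] dup, fast++
slow=0 fast=2: a[fast]=2≠a[slow]=1 write a[1]=2, slow++,fast++
slow=1 fast=3: a[fast]=2=a[slow] dup, fast++
slow=1 fast=4: a[fast]=4≠a[slow]=2 write a[2]=4, slow++,fast++
slow=2 fast=5: a[fast]=9≠a[slow]=4 write a[3]=9, slow++,fast++
slow=3 fast=6: a[fast]=10≠a[slow]=9 write a[4]=10, slow++,fast++
slow=4 fast=7: a[fast]=10=a[slow] dup, fast++
slow=4 fast=8: a[fast]=11≠a[slow]=10 write a[5]=11, slow++,fast++
slow=5 fast=9: a[fast]=11=a[slow] dup, fast++
slow=5 fast=10: a[fast]=14≠a[slow]=11 write a[6]=14, slow++,fast++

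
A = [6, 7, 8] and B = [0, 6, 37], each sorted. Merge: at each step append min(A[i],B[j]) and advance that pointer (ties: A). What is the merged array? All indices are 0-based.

[0, 6, 6, 7, 8, 37]

i=0 j=0: A[i]=6>B[j]=0 take 0, j++
i=0 j=1: A[i]=6<=B[j]=6 take 6, i++
i=1 j=1: A[i]=7>B[j]=6 take 6, j++
i=1 j=2: A[i]=7<=B[j]=37 take 7, i++
i=2 j=2: A[i]=8<=B[j]=37 take 8, i++
i=3 j=2: A done, take B[j]=37, j++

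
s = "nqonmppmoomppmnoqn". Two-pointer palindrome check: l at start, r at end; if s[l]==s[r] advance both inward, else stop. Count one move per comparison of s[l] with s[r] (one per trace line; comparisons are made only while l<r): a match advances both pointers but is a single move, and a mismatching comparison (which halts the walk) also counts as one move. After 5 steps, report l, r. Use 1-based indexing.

l=1 r=18: 'n'=='n', l++,r--
l=2 r=17: 'q'=='q', l++,r--
l=3 r=16: 'o'=='o', l++,r--
l=4 r=15: 'n'=='n', l++,r--
l=5 r=14: 'm'=='m', l++,r--

l=6, r=13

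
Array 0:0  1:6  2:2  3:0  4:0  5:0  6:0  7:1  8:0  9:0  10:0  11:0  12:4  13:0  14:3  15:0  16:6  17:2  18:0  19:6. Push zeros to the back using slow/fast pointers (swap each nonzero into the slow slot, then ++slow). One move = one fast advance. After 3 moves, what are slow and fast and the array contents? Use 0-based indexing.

slow=2, fast=3, a=[6, 2, 0, 0, 0, 0, 0, 1, 0, 0, 0, 0, 4, 0, 3, 0, 6, 2, 0, 6]

slow=0 fast=0: a[fast]=0, fast++
slow=0 fast=1: a[fast]=6≠0 swap→a[0]=6, slow++,fast++
slow=1 fast=2: a[fast]=2≠0 swap→a[1]=2, slow++,fast++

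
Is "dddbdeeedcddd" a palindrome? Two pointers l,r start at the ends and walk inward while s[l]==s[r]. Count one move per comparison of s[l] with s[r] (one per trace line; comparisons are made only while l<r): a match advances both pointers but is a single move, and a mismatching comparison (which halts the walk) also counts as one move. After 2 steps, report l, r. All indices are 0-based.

[0,12] 'd'=='d' → l++,r--
[1,11] 'd'=='d' → l++,r--

l=2, r=10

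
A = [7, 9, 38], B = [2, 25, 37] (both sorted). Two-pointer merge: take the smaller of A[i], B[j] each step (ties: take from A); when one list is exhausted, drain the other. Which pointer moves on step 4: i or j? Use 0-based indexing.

j

i=0 j=0: A[i]=7>B[j]=2 take 2, j++
i=0 j=1: A[i]=7<=B[j]=25 take 7, i++
i=1 j=1: A[i]=9<=B[j]=25 take 9, i++
i=2 j=1: A[i]=38>B[j]=25 take 25, j++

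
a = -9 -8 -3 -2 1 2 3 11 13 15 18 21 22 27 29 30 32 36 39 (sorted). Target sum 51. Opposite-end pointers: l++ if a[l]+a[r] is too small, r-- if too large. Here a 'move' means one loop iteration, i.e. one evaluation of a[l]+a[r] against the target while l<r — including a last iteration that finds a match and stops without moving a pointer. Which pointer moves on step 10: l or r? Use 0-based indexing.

l=0 r=18: -9+39=30 <51, l++
l=1 r=18: -8+39=31 <51, l++
l=2 r=18: -3+39=36 <51, l++
l=3 r=18: -2+39=37 <51, l++
l=4 r=18: 1+39=40 <51, l++
l=5 r=18: 2+39=41 <51, l++
l=6 r=18: 3+39=42 <51, l++
l=7 r=18: 11+39=50 <51, l++
l=8 r=18: 13+39=52 >51, r--
l=8 r=17: 13+36=49 <51, l++

l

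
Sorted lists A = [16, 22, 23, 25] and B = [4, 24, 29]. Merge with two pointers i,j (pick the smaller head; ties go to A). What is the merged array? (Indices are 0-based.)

[i=0,j=0] A[i]=16>B[j]=4 take 4 → j++
[i=0,j=1] A[i]=16<=B[j]=24 take 16 → i++
[i=1,j=1] A[i]=22<=B[j]=24 take 22 → i++
[i=2,j=1] A[i]=23<=B[j]=24 take 23 → i++
[i=3,j=1] A[i]=25>B[j]=24 take 24 → j++
[i=3,j=2] A[i]=25<=B[j]=29 take 25 → i++
[i=4,j=2] A done, take B[j]=29 → j++

[4, 16, 22, 23, 24, 25, 29]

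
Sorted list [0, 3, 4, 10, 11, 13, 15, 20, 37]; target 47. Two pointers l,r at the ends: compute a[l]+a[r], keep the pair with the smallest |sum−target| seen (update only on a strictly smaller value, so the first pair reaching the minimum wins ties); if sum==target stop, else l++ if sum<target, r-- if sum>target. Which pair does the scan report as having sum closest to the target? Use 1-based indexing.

[1,9] 0+37=37 d=10 * → l++
[2,9] 3+37=40 d=7 * → l++
[3,9] 4+37=41 d=6 * → l++
[4,9] 10+37=47 d=0 * → stop

pair (10, 37) with sum 47 (|Δ|=0)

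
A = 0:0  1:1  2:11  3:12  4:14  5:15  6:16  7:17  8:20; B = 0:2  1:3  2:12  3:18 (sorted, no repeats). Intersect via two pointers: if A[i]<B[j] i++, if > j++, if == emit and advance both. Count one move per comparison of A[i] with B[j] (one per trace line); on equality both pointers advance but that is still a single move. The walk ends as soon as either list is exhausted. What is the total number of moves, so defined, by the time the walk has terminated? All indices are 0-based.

11 moves

i=0 j=0: 0<2, i++
i=1 j=0: 1<2, i++
i=2 j=0: 11>2, j++
i=2 j=1: 11>3, j++
i=2 j=2: 11<12, i++
i=3 j=2: 12==12 emit, i++,j++
i=4 j=3: 14<18, i++
i=5 j=3: 15<18, i++
i=6 j=3: 16<18, i++
i=7 j=3: 17<18, i++
i=8 j=3: 20>18, j++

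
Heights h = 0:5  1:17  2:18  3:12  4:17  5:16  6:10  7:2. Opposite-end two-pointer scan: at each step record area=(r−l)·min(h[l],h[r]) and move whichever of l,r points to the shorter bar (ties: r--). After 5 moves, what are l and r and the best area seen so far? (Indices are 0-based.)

[0,7] min(5,2)*7=14 best=14 * → r--
[0,6] min(5,10)*6=30 best=30 * → l++
[1,6] min(17,10)*5=50 best=50 * → r--
[1,5] min(17,16)*4=64 best=64 * → r--
[1,4] min(17,17)*3=51 best=64 → r--

l=1, r=3, best area=64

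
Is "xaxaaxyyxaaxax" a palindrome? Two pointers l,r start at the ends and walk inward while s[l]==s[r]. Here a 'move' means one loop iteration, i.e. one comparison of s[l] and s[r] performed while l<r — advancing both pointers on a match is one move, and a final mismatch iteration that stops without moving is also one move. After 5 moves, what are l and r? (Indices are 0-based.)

l=5, r=8

[0,13] 'x'=='x' → l++,r--
[1,12] 'a'=='a' → l++,r--
[2,11] 'x'=='x' → l++,r--
[3,10] 'a'=='a' → l++,r--
[4,9] 'a'=='a' → l++,r--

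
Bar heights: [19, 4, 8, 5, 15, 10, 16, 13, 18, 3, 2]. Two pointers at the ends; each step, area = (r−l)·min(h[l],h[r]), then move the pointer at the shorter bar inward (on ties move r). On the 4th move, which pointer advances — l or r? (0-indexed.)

r

l=0 r=10: min(19,2)*10=20 best=20 *, r--
l=0 r=9: min(19,3)*9=27 best=27 *, r--
l=0 r=8: min(19,18)*8=144 best=144 *, r--
l=0 r=7: min(19,13)*7=91 best=144, r--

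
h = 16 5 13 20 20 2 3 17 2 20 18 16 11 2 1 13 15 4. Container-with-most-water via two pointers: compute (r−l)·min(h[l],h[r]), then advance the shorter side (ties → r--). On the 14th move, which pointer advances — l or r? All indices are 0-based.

r

[0,17] min(16,4)*17=68 best=68 * → r--
[0,16] min(16,15)*16=240 best=240 * → r--
[0,15] min(16,13)*15=195 best=240 → r--
[0,14] min(16,1)*14=14 best=240 → r--
[0,13] min(16,2)*13=26 best=240 → r--
[0,12] min(16,11)*12=132 best=240 → r--
[0,11] min(16,16)*11=176 best=240 → r--
[0,10] min(16,18)*10=160 best=240 → l++
[1,10] min(5,18)*9=45 best=240 → l++
[2,10] min(13,18)*8=104 best=240 → l++
[3,10] min(20,18)*7=126 best=240 → r--
[3,9] min(20,20)*6=120 best=240 → r--
[3,8] min(20,2)*5=10 best=240 → r--
[3,7] min(20,17)*4=68 best=240 → r--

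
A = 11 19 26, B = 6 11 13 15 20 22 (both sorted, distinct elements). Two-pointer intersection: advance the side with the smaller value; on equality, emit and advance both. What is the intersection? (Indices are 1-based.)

i=1 j=1: 11>6, j++
i=1 j=2: 11==11 emit, i++,j++
i=2 j=3: 19>13, j++
i=2 j=4: 19>15, j++
i=2 j=5: 19<20, i++
i=3 j=5: 26>20, j++
i=3 j=6: 26>22, j++

intersection = [11]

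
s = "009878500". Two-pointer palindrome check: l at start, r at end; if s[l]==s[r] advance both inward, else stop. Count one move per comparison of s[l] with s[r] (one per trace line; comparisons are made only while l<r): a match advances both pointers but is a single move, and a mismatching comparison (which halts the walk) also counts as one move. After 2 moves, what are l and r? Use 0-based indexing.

l=2, r=6

l=0 r=8: '0'=='0', l++,r--
l=1 r=7: '0'=='0', l++,r--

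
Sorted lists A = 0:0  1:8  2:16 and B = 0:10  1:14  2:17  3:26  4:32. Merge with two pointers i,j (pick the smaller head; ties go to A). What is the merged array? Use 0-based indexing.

[i=0,j=0] A[i]=0<=B[j]=10 take 0 → i++
[i=1,j=0] A[i]=8<=B[j]=10 take 8 → i++
[i=2,j=0] A[i]=16>B[j]=10 take 10 → j++
[i=2,j=1] A[i]=16>B[j]=14 take 14 → j++
[i=2,j=2] A[i]=16<=B[j]=17 take 16 → i++
[i=3,j=2] A done, take B[j]=17 → j++
[i=3,j=3] A done, take B[j]=26 → j++
[i=3,j=4] A done, take B[j]=32 → j++

[0, 8, 10, 14, 16, 17, 26, 32]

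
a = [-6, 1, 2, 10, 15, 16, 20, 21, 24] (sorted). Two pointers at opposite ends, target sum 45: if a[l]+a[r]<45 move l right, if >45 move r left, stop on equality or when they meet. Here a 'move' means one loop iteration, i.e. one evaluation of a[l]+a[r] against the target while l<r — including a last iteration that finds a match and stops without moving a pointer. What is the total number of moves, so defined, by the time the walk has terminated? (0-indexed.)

l=0 r=8: -6+24=18 <45, l++
l=1 r=8: 1+24=25 <45, l++
l=2 r=8: 2+24=26 <45, l++
l=3 r=8: 10+24=34 <45, l++
l=4 r=8: 15+24=39 <45, l++
l=5 r=8: 16+24=40 <45, l++
l=6 r=8: 20+24=44 <45, l++
l=7 r=8: 21+24=45, found

8 moves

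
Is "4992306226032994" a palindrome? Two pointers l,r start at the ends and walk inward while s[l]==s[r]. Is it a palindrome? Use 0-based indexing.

[0,15] '4'=='4' → l++,r--
[1,14] '9'=='9' → l++,r--
[2,13] '9'=='9' → l++,r--
[3,12] '2'=='2' → l++,r--
[4,11] '3'=='3' → l++,r--
[5,10] '0'=='0' → l++,r--
[6,9] '6'=='6' → l++,r--
[7,8] '2'=='2' → l++,r--

palindrome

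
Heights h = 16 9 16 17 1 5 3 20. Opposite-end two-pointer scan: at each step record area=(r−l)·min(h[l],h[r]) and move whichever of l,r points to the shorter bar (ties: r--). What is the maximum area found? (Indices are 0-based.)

max area = 112

l=0 r=7: min(16,20)*7=112 best=112 *, l++
l=1 r=7: min(9,20)*6=54 best=112, l++
l=2 r=7: min(16,20)*5=80 best=112, l++
l=3 r=7: min(17,20)*4=68 best=112, l++
l=4 r=7: min(1,20)*3=3 best=112, l++
l=5 r=7: min(5,20)*2=10 best=112, l++
l=6 r=7: min(3,20)*1=3 best=112, l++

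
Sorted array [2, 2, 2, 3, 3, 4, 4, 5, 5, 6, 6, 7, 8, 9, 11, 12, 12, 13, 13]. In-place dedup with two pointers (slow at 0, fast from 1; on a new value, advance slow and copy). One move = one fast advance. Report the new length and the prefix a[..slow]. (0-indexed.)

slow=0 fast=1: a[fast]=2=a[slow] dup, fast++
slow=0 fast=2: a[fast]=2=a[slow] dup, fast++
slow=0 fast=3: a[fast]=3≠a[slow]=2 write a[1]=3, slow++,fast++
slow=1 fast=4: a[fast]=3=a[slow] dup, fast++
slow=1 fast=5: a[fast]=4≠a[slow]=3 write a[2]=4, slow++,fast++
slow=2 fast=6: a[fast]=4=a[slow] dup, fast++
slow=2 fast=7: a[fast]=5≠a[slow]=4 write a[3]=5, slow++,fast++
slow=3 fast=8: a[fast]=5=a[slow] dup, fast++
slow=3 fast=9: a[fast]=6≠a[slow]=5 write a[4]=6, slow++,fast++
slow=4 fast=10: a[fast]=6=a[slow] dup, fast++
slow=4 fast=11: a[fast]=7≠a[slow]=6 write a[5]=7, slow++,fast++
slow=5 fast=12: a[fast]=8≠a[slow]=7 write a[6]=8, slow++,fast++
slow=6 fast=13: a[fast]=9≠a[slow]=8 write a[7]=9, slow++,fast++
slow=7 fast=14: a[fast]=11≠a[slow]=9 write a[8]=11, slow++,fast++
slow=8 fast=15: a[fast]=12≠a[slow]=11 write a[9]=12, slow++,fast++
slow=9 fast=16: a[fast]=12=a[slow] dup, fast++
slow=9 fast=17: a[fast]=13≠a[slow]=12 write a[10]=13, slow++,fast++
slow=10 fast=18: a[fast]=13=a[slow] dup, fast++

length 11; prefix = [2, 3, 4, 5, 6, 7, 8, 9, 11, 12, 13]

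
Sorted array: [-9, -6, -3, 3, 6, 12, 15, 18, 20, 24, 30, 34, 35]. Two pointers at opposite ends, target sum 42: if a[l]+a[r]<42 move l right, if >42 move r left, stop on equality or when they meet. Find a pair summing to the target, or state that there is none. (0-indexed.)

[0,12] -9+35=26 <42 → l++
[1,12] -6+35=29 <42 → l++
[2,12] -3+35=32 <42 → l++
[3,12] 3+35=38 <42 → l++
[4,12] 6+35=41 <42 → l++
[5,12] 12+35=47 >42 → r--
[5,11] 12+34=46 >42 → r--
[5,10] 12+30=42 → found

(12, 30)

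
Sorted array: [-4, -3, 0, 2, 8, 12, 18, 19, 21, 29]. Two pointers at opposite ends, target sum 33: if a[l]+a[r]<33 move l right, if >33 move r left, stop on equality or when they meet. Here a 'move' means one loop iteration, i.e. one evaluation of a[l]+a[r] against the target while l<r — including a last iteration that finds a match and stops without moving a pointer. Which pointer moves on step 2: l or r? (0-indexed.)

l

[0,9] -4+29=25 <33 → l++
[1,9] -3+29=26 <33 → l++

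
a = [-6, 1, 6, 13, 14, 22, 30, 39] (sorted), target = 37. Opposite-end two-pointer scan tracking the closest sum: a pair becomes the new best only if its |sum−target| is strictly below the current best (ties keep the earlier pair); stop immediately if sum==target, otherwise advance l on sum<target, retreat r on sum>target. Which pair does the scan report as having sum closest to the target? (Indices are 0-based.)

l=0 r=7: -6+39=33 d=4 *, l++
l=1 r=7: 1+39=40 d=3 *, r--
l=1 r=6: 1+30=31 d=6, l++
l=2 r=6: 6+30=36 d=1 *, l++
l=3 r=6: 13+30=43 d=6, r--
l=3 r=5: 13+22=35 d=2, l++
l=4 r=5: 14+22=36 d=1, l++

pair (6, 30) with sum 36 (|Δ|=1)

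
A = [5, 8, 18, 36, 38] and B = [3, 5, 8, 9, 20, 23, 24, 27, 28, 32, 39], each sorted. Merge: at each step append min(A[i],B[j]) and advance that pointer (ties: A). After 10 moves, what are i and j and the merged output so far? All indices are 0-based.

[i=0,j=0] A[i]=5>B[j]=3 take 3 → j++
[i=0,j=1] A[i]=5<=B[j]=5 take 5 → i++
[i=1,j=1] A[i]=8>B[j]=5 take 5 → j++
[i=1,j=2] A[i]=8<=B[j]=8 take 8 → i++
[i=2,j=2] A[i]=18>B[j]=8 take 8 → j++
[i=2,j=3] A[i]=18>B[j]=9 take 9 → j++
[i=2,j=4] A[i]=18<=B[j]=20 take 18 → i++
[i=3,j=4] A[i]=36>B[j]=20 take 20 → j++
[i=3,j=5] A[i]=36>B[j]=23 take 23 → j++
[i=3,j=6] A[i]=36>B[j]=24 take 24 → j++

i=3, j=7, merged so far=[3, 5, 5, 8, 8, 9, 18, 20, 23, 24]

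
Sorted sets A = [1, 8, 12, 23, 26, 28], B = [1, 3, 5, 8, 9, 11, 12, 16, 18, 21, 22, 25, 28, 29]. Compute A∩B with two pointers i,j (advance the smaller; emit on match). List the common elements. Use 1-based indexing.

intersection = [1, 8, 12, 28]

i=1 j=1: 1==1 emit, i++,j++
i=2 j=2: 8>3, j++
i=2 j=3: 8>5, j++
i=2 j=4: 8==8 emit, i++,j++
i=3 j=5: 12>9, j++
i=3 j=6: 12>11, j++
i=3 j=7: 12==12 emit, i++,j++
i=4 j=8: 23>16, j++
i=4 j=9: 23>18, j++
i=4 j=10: 23>21, j++
i=4 j=11: 23>22, j++
i=4 j=12: 23<25, i++
i=5 j=12: 26>25, j++
i=5 j=13: 26<28, i++
i=6 j=13: 28==28 emit, i++,j++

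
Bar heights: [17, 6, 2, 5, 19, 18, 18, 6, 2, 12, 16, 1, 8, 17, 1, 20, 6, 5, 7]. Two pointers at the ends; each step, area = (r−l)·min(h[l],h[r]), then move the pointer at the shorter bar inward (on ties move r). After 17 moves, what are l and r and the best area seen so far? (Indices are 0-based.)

l=14, r=15, best area=255

l=0 r=18: min(17,7)*18=126 best=126 *, r--
l=0 r=17: min(17,5)*17=85 best=126, r--
l=0 r=16: min(17,6)*16=96 best=126, r--
l=0 r=15: min(17,20)*15=255 best=255 *, l++
l=1 r=15: min(6,20)*14=84 best=255, l++
l=2 r=15: min(2,20)*13=26 best=255, l++
l=3 r=15: min(5,20)*12=60 best=255, l++
l=4 r=15: min(19,20)*11=209 best=255, l++
l=5 r=15: min(18,20)*10=180 best=255, l++
l=6 r=15: min(18,20)*9=162 best=255, l++
l=7 r=15: min(6,20)*8=48 best=255, l++
l=8 r=15: min(2,20)*7=14 best=255, l++
l=9 r=15: min(12,20)*6=72 best=255, l++
l=10 r=15: min(16,20)*5=80 best=255, l++
l=11 r=15: min(1,20)*4=4 best=255, l++
l=12 r=15: min(8,20)*3=24 best=255, l++
l=13 r=15: min(17,20)*2=34 best=255, l++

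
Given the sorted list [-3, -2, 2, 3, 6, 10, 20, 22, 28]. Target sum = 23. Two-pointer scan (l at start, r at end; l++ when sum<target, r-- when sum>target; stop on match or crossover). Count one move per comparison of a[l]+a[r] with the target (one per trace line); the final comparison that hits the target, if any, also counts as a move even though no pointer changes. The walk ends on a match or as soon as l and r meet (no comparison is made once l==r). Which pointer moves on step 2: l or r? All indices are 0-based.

l

[0,8] -3+28=25 >23 → r--
[0,7] -3+22=19 <23 → l++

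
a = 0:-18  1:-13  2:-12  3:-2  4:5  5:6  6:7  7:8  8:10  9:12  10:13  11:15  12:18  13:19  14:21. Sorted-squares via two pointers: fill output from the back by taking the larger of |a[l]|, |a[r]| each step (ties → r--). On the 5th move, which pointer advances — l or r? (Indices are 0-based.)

r

[0,14] |-18|<=|21| out[14]=441 → r--
[0,13] |-18|<=|19| out[13]=361 → r--
[0,12] |-18|<=|18| out[12]=324 → r--
[0,11] |-18|>|15| out[11]=324 → l++
[1,11] |-13|<=|15| out[10]=225 → r--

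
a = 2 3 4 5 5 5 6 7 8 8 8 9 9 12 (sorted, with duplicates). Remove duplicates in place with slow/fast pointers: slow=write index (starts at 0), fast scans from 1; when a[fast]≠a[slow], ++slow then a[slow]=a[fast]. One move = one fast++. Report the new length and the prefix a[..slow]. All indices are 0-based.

(s=0,f=1) a[fast]=3≠a[slow]=2 write a[1]=3 → slow++,fast++
(s=1,f=2) a[fast]=4≠a[slow]=3 write a[2]=4 → slow++,fast++
(s=2,f=3) a[fast]=5≠a[slow]=4 write a[3]=5 → slow++,fast++
(s=3,f=4) a[fast]=5=a[slow] dup → fast++
(s=3,f=5) a[fast]=5=a[slow] dup → fast++
(s=3,f=6) a[fast]=6≠a[slow]=5 write a[4]=6 → slow++,fast++
(s=4,f=7) a[fast]=7≠a[slow]=6 write a[5]=7 → slow++,fast++
(s=5,f=8) a[fast]=8≠a[slow]=7 write a[6]=8 → slow++,fast++
(s=6,f=9) a[fast]=8=a[slow] dup → fast++
(s=6,f=10) a[fast]=8=a[slow] dup → fast++
(s=6,f=11) a[fast]=9≠a[slow]=8 write a[7]=9 → slow++,fast++
(s=7,f=12) a[fast]=9=a[slow] dup → fast++
(s=7,f=13) a[fast]=12≠a[slow]=9 write a[8]=12 → slow++,fast++

length 9; prefix = [2, 3, 4, 5, 6, 7, 8, 9, 12]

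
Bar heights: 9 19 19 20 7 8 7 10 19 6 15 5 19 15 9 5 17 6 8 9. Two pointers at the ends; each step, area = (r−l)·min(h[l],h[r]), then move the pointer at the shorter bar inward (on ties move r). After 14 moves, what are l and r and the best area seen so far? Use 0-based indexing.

l=0 r=19: min(9,9)*19=171 best=171 *, r--
l=0 r=18: min(9,8)*18=144 best=171, r--
l=0 r=17: min(9,6)*17=102 best=171, r--
l=0 r=16: min(9,17)*16=144 best=171, l++
l=1 r=16: min(19,17)*15=255 best=255 *, r--
l=1 r=15: min(19,5)*14=70 best=255, r--
l=1 r=14: min(19,9)*13=117 best=255, r--
l=1 r=13: min(19,15)*12=180 best=255, r--
l=1 r=12: min(19,19)*11=209 best=255, r--
l=1 r=11: min(19,5)*10=50 best=255, r--
l=1 r=10: min(19,15)*9=135 best=255, r--
l=1 r=9: min(19,6)*8=48 best=255, r--
l=1 r=8: min(19,19)*7=133 best=255, r--
l=1 r=7: min(19,10)*6=60 best=255, r--

l=1, r=6, best area=255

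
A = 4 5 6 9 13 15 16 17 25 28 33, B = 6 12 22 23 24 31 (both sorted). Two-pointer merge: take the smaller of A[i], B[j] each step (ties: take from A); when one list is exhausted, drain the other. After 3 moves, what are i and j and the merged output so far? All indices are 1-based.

i=1 j=1: A[i]=4<=B[j]=6 take 4, i++
i=2 j=1: A[i]=5<=B[j]=6 take 5, i++
i=3 j=1: A[i]=6<=B[j]=6 take 6, i++

i=4, j=1, merged so far=[4, 5, 6]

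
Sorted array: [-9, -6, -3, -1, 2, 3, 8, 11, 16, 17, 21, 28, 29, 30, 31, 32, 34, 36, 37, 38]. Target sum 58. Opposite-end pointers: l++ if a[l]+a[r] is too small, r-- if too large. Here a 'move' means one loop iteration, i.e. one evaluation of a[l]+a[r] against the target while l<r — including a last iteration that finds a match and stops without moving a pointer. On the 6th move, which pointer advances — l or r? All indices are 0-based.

l=0 r=19: -9+38=29 <58, l++
l=1 r=19: -6+38=32 <58, l++
l=2 r=19: -3+38=35 <58, l++
l=3 r=19: -1+38=37 <58, l++
l=4 r=19: 2+38=40 <58, l++
l=5 r=19: 3+38=41 <58, l++

l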